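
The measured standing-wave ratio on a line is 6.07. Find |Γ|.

|Γ| = (S − 1)/(S + 1) = (6.07 − 1)/(6.07 + 1) = 5.07/7.07

|Γ| ≈ 0.717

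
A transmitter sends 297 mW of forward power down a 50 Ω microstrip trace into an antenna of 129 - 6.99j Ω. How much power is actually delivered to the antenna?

P_delivered ≈ 239 mW

|Γ| = |(79 − j6.99)/(179 − j6.99)| = 0.443
|Γ|² = 0.196
P_refl = |Γ|²·P_inc = 58.2 mW, P_del = (1 − |Γ|²)·P_inc = 239 mW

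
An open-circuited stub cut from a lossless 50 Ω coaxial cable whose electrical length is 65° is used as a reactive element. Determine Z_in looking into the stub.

tan(βl) = 2.14
For an open-circuited stub, Z_in = −jZ_0·cot(βl) = −jZ_0/tan(βl)

Z_in ≈ −j23.3 Ω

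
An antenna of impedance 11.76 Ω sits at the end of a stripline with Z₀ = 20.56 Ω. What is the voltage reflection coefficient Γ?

Γ = (Z_L − Z_0)/(Z_L + Z_0) = (11.76 − 20.56)/(11.76 + 20.56) = -8.8/32.32

Γ = -0.272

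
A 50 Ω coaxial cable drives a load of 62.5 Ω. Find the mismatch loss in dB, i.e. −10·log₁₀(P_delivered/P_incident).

Γ = (62.5 − 50)/(62.5 + 50) = 0.111
|Γ|² = 0.0123, so P_del/P_inc = 1 − |Γ|² = 0.988
ML = −10·log₁₀(1 − |Γ|²)

mismatch loss ≈ 0.054 dB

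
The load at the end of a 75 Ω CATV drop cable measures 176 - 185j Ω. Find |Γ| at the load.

Γ = (Z_L − Z_0)/(Z_L + Z_0) = (101 − j185)/(251 − j185)
|Γ| = 211/312

|Γ| ≈ 0.676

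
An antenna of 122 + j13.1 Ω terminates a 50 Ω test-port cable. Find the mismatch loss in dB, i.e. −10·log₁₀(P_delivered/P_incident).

mismatch loss ≈ 0.862 dB

Γ = (72 + j13.1)/(172 + j13.1), |Γ| = 0.424
|Γ|² = 0.18, so P_del/P_inc = 1 − |Γ|² = 0.82
ML = −10·log₁₀(1 − |Γ|²)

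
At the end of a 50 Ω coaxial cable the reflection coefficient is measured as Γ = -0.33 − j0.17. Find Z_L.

Z_L ≈ 24 − j9.46 Ω

Z_L = Z_0·(1 + Γ)/(1 − Γ) = 50·(0.67 − j0.17)/(1.33 + j0.17)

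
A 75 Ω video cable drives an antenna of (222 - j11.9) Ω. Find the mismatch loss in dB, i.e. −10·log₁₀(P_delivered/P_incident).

Γ = (147 − j11.9)/(297 − j11.9), |Γ| = 0.496
|Γ|² = 0.246, so P_del/P_inc = 1 − |Γ|² = 0.754
ML = −10·log₁₀(1 − |Γ|²)

mismatch loss ≈ 1.23 dB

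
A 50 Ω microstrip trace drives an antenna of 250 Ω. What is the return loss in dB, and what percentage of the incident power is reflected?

RL ≈ 3.52 dB; 44.4% of incident power reflected

Γ = (250 − 50)/(250 + 50) = 0.667
RL = −20·log₁₀(0.667) = 3.52 dB
P_refl/P_inc = |Γ|² = 0.444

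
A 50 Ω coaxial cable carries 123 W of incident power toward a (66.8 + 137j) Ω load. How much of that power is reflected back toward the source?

|Γ| = |(16.8 + j137)/(116.8 + j137)| = 0.767
|Γ|² = 0.588
P_refl = |Γ|²·P_inc = 72.3 W, P_del = (1 − |Γ|²)·P_inc = 50.7 W

P_reflected ≈ 72.3 W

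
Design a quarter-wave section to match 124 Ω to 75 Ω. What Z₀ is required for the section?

Z_qwt = √(Z_0·R_L) = √(75 × 124) = √9300

Z_qwt ≈ 96.4 Ω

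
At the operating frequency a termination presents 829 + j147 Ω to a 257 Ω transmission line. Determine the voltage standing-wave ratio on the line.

Γ = (Z_L − Z_0)/(Z_L + Z_0) = (572 + j147)/(1086 + j147)
|Γ| = 591/1100 = 0.539
VSWR = (1 + |Γ|)/(1 − |Γ|) = 1.54/0.461

VSWR ≈ 3.34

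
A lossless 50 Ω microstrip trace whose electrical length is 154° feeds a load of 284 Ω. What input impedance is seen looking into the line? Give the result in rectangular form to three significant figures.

Z_in ≈ 40.5 + j87.9 Ω

tan(βl) = tan(154°) = -0.488
Z_in = Z_0·(Z_L + jZ_0·tanβl)/(Z_0 + jZ_L·tanβl)
     = 50·(284 − j24.4)/(50 − j139)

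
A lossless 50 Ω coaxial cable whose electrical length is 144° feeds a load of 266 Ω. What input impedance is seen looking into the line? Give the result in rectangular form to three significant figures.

tan(βl) = tan(144°) = -0.727
Z_in = Z_0·(Z_L + jZ_0·tanβl)/(Z_0 + jZ_L·tanβl)
     = 50·(266 − j36.3)/(50 − j193)

Z_in ≈ 25.5 + j62.2 Ω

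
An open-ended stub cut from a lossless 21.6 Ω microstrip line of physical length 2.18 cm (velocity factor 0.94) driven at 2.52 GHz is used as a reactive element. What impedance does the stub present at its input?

Z_in ≈ −j7.81 Ω

λ = v/f = 0.94·c / 2.52 GHz = 0.112 m
βl = 2π·l/λ = 2π × 0.195 = 70.1°
tan(βl) = 2.77
For an open-ended stub, Z_in = −jZ_0·cot(βl) = −jZ_0/tan(βl)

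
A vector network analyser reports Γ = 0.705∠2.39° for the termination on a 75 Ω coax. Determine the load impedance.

Z_L ≈ 427 + j50 Ω

Z_L = Z_0·(1 + Γ)/(1 − Γ) = 75·(1.7 + j0.0294)/(0.296 − j0.0294)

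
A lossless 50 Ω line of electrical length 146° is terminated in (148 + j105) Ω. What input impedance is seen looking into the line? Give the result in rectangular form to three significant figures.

Z_in ≈ 21.9 + j47.6 Ω

tan(βl) = tan(146°) = -0.675
Z_in = Z_0·(Z_L + jZ_0·tanβl)/(Z_0 + jZ_L·tanβl)
     = 50·(148 + j71.3)/(121 − j99.8)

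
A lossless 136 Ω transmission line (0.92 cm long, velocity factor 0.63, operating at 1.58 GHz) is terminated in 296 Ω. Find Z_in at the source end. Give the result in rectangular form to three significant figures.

Z_in ≈ 164 − j116 Ω

λ = v/f = 0.63·c / 1.58 GHz = 0.12 m
βl = 2π·l/λ = 2π × 0.0769 = 27.7°
tan(βl) = tan(27.7°) = 0.525
Z_in = Z_0·(Z_L + jZ_0·tanβl)/(Z_0 + jZ_L·tanβl)
     = 136·(296 + j71.4)/(136 + j155)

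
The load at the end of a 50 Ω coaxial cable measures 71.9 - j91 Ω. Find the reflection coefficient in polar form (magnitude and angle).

Γ = (Z_L − Z_0)/(Z_L + Z_0) = (21.9 − j91)/(121.9 − j91)
|Γ| = 93.6/152 = 0.615

Γ ≈ 0.615 ∠ -39.7°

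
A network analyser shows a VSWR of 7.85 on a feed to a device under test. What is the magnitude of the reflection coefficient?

|Γ| ≈ 0.774

|Γ| = (S − 1)/(S + 1) = (7.85 − 1)/(7.85 + 1) = 6.85/8.85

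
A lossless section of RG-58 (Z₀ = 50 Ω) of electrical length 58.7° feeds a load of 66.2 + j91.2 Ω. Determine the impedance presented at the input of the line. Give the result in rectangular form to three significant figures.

tan(βl) = tan(58.7°) = 1.64
Z_in = Z_0·(Z_L + jZ_0·tanβl)/(Z_0 + jZ_L·tanβl)
     = 50·(66.2 + j173)/(-100 + j109)

Z_in ≈ 28.1 − j56.2 Ω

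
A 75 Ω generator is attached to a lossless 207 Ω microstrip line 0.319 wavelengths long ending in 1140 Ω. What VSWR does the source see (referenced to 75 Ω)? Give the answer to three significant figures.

βl = 2π × 0.319 = 115°
tan(βl) = -2.16
Z_in = Z_0·(Z_L + jZ_0·tanβl)/(Z_0 + jZ_L·tanβl) = 45.3 + j92 Ω
Γ_s = (Z_in − Z_s)/(Z_in + Z_s) = (-29.7 + j92)/(120 + j92), |Γ_s| = 0.638
VSWR = (1 + |Γ_s|)/(1 − |Γ_s|)

VSWR ≈ 4.53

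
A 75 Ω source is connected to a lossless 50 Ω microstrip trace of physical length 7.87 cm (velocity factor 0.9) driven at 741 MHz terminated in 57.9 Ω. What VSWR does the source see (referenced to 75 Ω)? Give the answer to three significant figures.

λ = v/f = 0.9·c / 741 MHz = 0.364 m
βl = 2π·l/λ = 2π × 0.216 = 77.8°
tan(βl) = 4.61
Z_in = Z_0·(Z_L + jZ_0·tanβl)/(Z_0 + jZ_L·tanβl) = 43.7 − j2.67 Ω
Γ_s = (Z_in − Z_s)/(Z_in + Z_s) = (-31.3 − j2.67)/(119 − j2.67), |Γ_s| = 0.265
VSWR = (1 + |Γ_s|)/(1 − |Γ_s|)

VSWR ≈ 1.72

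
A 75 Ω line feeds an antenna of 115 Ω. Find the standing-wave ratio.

Γ = (115 − 75)/(115 + 75) = 0.211
VSWR = (1 + 0.211)/(1 − 0.211)

VSWR ≈ 1.53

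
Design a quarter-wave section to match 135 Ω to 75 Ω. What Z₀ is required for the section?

Z_qwt = √(Z_0·R_L) = √(75 × 135) = √10120

Z_qwt ≈ 101 Ω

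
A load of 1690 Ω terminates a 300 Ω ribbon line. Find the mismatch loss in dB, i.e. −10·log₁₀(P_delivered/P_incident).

Γ = (1690 − 300)/(1690 + 300) = 0.698
|Γ|² = 0.488, so P_del/P_inc = 1 − |Γ|² = 0.512
ML = −10·log₁₀(1 − |Γ|²)

mismatch loss ≈ 2.91 dB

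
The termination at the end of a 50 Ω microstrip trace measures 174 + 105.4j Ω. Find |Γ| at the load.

Γ = (Z_L − Z_0)/(Z_L + Z_0) = (124 + j105.4)/(224 + j105.4)
|Γ| = 163/248

|Γ| ≈ 0.657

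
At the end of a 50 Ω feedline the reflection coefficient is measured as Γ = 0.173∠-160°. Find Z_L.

Z_L ≈ 35.8 − j4.37 Ω

Z_L = Z_0·(1 + Γ)/(1 − Γ) = 50·(0.837 − j0.0592)/(1.16 + j0.0592)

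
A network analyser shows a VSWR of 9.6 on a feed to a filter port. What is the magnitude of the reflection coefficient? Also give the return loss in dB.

|Γ| = (S − 1)/(S + 1) = (9.6 − 1)/(9.6 + 1) = 8.6/10.6
RL = −20·log₁₀|Γ| = −20·log₁₀(0.811)

|Γ| ≈ 0.811; return loss ≈ 1.82 dB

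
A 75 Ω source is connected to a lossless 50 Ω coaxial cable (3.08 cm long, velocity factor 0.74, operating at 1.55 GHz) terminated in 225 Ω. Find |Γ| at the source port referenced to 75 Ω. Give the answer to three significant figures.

|Γ| ≈ 0.736

λ = v/f = 0.74·c / 1.55 GHz = 0.143 m
βl = 2π·l/λ = 2π × 0.215 = 77.4°
tan(βl) = 4.48
Z_in = Z_0·(Z_L + jZ_0·tanβl)/(Z_0 + jZ_L·tanβl) = 11.6 − j10.6 Ω
Γ_s = (Z_in − Z_s)/(Z_in + Z_s) = (-63.4 − j10.6)/(86.6 − j10.6), |Γ_s| = 0.736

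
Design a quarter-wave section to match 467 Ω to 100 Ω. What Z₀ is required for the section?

Z_qwt ≈ 216 Ω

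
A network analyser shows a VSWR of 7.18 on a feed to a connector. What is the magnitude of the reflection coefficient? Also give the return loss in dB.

|Γ| ≈ 0.756; return loss ≈ 2.44 dB

|Γ| = (S − 1)/(S + 1) = (7.18 − 1)/(7.18 + 1) = 6.18/8.18
RL = −20·log₁₀|Γ| = −20·log₁₀(0.756)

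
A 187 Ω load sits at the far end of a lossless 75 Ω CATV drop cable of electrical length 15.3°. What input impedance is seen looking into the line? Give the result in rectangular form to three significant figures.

tan(βl) = tan(15.3°) = 0.274
Z_in = Z_0·(Z_L + jZ_0·tanβl)/(Z_0 + jZ_L·tanβl)
     = 75·(187 + j20.5)/(75 + j51.2)

Z_in ≈ 137 − j73 Ω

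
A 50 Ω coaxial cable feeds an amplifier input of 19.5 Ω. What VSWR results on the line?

VSWR ≈ 2.56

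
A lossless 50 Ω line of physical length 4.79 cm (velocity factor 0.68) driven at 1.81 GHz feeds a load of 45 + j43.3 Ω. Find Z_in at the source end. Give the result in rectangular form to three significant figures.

Z_in ≈ 24.8 + j20.2 Ω

λ = v/f = 0.68·c / 1.81 GHz = 0.113 m
βl = 2π·l/λ = 2π × 0.425 = 153°
tan(βl) = tan(153°) = -0.51
Z_in = Z_0·(Z_L + jZ_0·tanβl)/(Z_0 + jZ_L·tanβl)
     = 50·(45 + j17.8)/(72.1 − j22.9)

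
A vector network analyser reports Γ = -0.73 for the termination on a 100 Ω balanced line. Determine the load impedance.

Z_L = Z_0·(1 + Γ)/(1 − Γ) = 100·(0.27)/(1.73)

Z_L ≈ 15.6 Ω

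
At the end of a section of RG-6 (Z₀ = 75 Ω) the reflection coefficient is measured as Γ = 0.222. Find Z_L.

Z_L ≈ 118 Ω

Z_L = Z_0·(1 + Γ)/(1 − Γ) = 75·(1.22)/(0.778)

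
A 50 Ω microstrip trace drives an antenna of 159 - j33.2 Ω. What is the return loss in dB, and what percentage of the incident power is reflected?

RL ≈ 5.38 dB; 29% of incident power reflected

Γ = (109 − j33.2)/(209 − j33.2), |Γ| = 0.538
RL = −20·log₁₀(0.538) = 5.38 dB
P_refl/P_inc = |Γ|² = 0.29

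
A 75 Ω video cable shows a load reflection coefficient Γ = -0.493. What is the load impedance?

Z_L ≈ 25.5 Ω

Z_L = Z_0·(1 + Γ)/(1 − Γ) = 75·(0.507)/(1.49)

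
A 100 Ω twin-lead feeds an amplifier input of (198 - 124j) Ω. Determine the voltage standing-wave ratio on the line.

VSWR ≈ 2.92

Γ = (Z_L − Z_0)/(Z_L + Z_0) = (98 − j124)/(298 − j124)
|Γ| = 158/323 = 0.49
VSWR = (1 + |Γ|)/(1 − |Γ|) = 1.49/0.51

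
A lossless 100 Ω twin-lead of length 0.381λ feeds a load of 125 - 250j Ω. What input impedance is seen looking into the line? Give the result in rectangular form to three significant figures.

βl = 2π × 0.381 = 137°
tan(βl) = tan(137°) = -0.927
Z_in = Z_0·(Z_L + jZ_0·tanβl)/(Z_0 + jZ_L·tanβl)
     = 100·(125 − j343)/(-132 − j116)

Z_in ≈ 75.4 + j194 Ω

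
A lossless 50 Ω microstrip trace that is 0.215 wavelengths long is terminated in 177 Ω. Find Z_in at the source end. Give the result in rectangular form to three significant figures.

Z_in ≈ 14.8 − j10.2 Ω

βl = 2π × 0.215 = 77.4°
tan(βl) = tan(77.4°) = 4.47
Z_in = Z_0·(Z_L + jZ_0·tanβl)/(Z_0 + jZ_L·tanβl)
     = 50·(177 + j224)/(50 + j792)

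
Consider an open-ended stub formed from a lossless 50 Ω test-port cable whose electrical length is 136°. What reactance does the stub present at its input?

X_in ≈ 51.8 Ω (inductive)

tan(βl) = -0.966
For an open-ended stub, Z_in = −jZ_0·cot(βl) = −jZ_0/tan(βl)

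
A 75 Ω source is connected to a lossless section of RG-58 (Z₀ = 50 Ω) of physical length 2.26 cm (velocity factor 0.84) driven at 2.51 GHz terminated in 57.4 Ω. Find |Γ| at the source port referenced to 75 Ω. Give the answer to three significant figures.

λ = v/f = 0.84·c / 2.51 GHz = 0.1 m
βl = 2π·l/λ = 2π × 0.225 = 81°
tan(βl) = 6.34
Z_in = Z_0·(Z_L + jZ_0·tanβl)/(Z_0 + jZ_L·tanβl) = 43.8 − j1.87 Ω
Γ_s = (Z_in − Z_s)/(Z_in + Z_s) = (-31.2 − j1.87)/(119 − j1.87), |Γ_s| = 0.263

|Γ| ≈ 0.263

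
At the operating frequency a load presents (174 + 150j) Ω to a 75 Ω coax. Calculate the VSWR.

Γ = (Z_L − Z_0)/(Z_L + Z_0) = (99 + j150)/(249 + j150)
|Γ| = 180/291 = 0.618
VSWR = (1 + |Γ|)/(1 − |Γ|) = 1.62/0.382

VSWR ≈ 4.24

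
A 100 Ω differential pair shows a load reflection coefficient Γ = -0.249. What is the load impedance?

Z_L ≈ 60.1 Ω

Z_L = Z_0·(1 + Γ)/(1 − Γ) = 100·(0.751)/(1.25)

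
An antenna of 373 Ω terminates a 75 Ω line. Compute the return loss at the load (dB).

RL ≈ 3.54 dB

Γ = (373 − 75)/(373 + 75) = 0.665
RL = −20·log₁₀|Γ| = −20·log₁₀(0.665)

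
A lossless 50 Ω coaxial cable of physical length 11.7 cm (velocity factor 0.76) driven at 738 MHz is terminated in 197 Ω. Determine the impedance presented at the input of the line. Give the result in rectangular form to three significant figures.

Z_in ≈ 24.9 + j45.8 Ω

λ = v/f = 0.76·c / 738 MHz = 0.309 m
βl = 2π·l/λ = 2π × 0.379 = 136°
tan(βl) = tan(136°) = -0.954
Z_in = Z_0·(Z_L + jZ_0·tanβl)/(Z_0 + jZ_L·tanβl)
     = 50·(197 − j47.7)/(50 − j188)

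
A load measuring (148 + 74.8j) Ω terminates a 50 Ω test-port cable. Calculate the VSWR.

VSWR ≈ 3.79

Γ = (Z_L − Z_0)/(Z_L + Z_0) = (98 + j74.8)/(198 + j74.8)
|Γ| = 123/212 = 0.582
VSWR = (1 + |Γ|)/(1 − |Γ|) = 1.58/0.418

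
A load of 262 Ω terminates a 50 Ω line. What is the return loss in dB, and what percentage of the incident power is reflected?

Γ = (262 − 50)/(262 + 50) = 0.679
RL = −20·log₁₀(0.679) = 3.36 dB
P_refl/P_inc = |Γ|² = 0.462

RL ≈ 3.36 dB; 46.2% of incident power reflected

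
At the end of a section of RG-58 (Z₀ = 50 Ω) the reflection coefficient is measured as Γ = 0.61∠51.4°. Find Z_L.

Z_L = Z_0·(1 + Γ)/(1 − Γ) = 50·(1.38 + j0.477)/(0.619 − j0.477)

Z_L ≈ 51.4 + j78 Ω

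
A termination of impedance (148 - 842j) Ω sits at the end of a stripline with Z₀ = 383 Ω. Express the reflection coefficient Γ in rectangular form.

Γ = (Z_L − Z_0)/(Z_L + Z_0) = (-235 − j842)/(531 − j842)

Γ ≈ 0.59 − j0.651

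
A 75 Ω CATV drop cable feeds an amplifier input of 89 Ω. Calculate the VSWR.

VSWR ≈ 1.19

Γ = (89 − 75)/(89 + 75) = 0.0854
VSWR = (1 + 0.0854)/(1 − 0.0854)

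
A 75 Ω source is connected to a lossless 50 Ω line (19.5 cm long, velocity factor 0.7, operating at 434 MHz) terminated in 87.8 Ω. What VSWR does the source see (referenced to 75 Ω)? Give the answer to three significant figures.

VSWR ≈ 1.79

λ = v/f = 0.7·c / 434 MHz = 0.484 m
βl = 2π·l/λ = 2π × 0.403 = 145°
tan(βl) = -0.698
Z_in = Z_0·(Z_L + jZ_0·tanβl)/(Z_0 + jZ_L·tanβl) = 52.2 + j29.1 Ω
Γ_s = (Z_in − Z_s)/(Z_in + Z_s) = (-22.8 + j29.1)/(127 + j29.1), |Γ_s| = 0.283
VSWR = (1 + |Γ_s|)/(1 − |Γ_s|)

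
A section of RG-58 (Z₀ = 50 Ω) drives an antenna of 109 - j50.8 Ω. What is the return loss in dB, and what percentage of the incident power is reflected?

RL ≈ 6.62 dB; 21.8% of incident power reflected

Γ = (59 − j50.8)/(159 − j50.8), |Γ| = 0.466
RL = −20·log₁₀(0.466) = 6.62 dB
P_refl/P_inc = |Γ|² = 0.218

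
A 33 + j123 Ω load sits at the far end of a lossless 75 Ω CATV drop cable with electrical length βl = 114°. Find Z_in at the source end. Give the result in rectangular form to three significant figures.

Z_in ≈ 8.71 − j7.87 Ω

tan(βl) = tan(114°) = -2.25
Z_in = Z_0·(Z_L + jZ_0·tanβl)/(Z_0 + jZ_L·tanβl)
     = 75·(33 − j45.5)/(351 − j74.1)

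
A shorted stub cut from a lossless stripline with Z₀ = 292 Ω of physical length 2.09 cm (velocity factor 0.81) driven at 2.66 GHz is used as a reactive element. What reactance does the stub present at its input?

X_in ≈ 2180 Ω (inductive)

λ = v/f = 0.81·c / 2.66 GHz = 0.0914 m
βl = 2π·l/λ = 2π × 0.229 = 82.4°
tan(βl) = 7.46
For a shorted stub, Z_in = jZ_0·tan(βl)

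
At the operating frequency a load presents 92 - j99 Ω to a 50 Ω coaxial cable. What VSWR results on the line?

VSWR ≈ 4.28

Γ = (Z_L − Z_0)/(Z_L + Z_0) = (42 − j99)/(142 − j99)
|Γ| = 108/173 = 0.621
VSWR = (1 + |Γ|)/(1 − |Γ|) = 1.62/0.379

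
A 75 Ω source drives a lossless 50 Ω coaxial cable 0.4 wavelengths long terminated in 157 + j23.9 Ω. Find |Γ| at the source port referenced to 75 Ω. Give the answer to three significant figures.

|Γ| ≈ 0.531

βl = 2π × 0.4 = 144°
tan(βl) = -0.727
Z_in = Z_0·(Z_L + jZ_0·tanβl)/(Z_0 + jZ_L·tanβl) = 34.2 + j48.6 Ω
Γ_s = (Z_in − Z_s)/(Z_in + Z_s) = (-40.8 + j48.6)/(109 + j48.6), |Γ_s| = 0.531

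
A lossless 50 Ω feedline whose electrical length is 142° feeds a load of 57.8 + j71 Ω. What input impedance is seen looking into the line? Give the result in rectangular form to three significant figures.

Z_in ≈ 17.7 + j22.7 Ω

tan(βl) = tan(142°) = -0.781
Z_in = Z_0·(Z_L + jZ_0·tanβl)/(Z_0 + jZ_L·tanβl)
     = 50·(57.8 + j31.9)/(105 − j45.2)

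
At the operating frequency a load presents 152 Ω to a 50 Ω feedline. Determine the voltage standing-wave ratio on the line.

Γ = (152 − 50)/(152 + 50) = 0.505
VSWR = (1 + 0.505)/(1 − 0.505)

VSWR ≈ 3.04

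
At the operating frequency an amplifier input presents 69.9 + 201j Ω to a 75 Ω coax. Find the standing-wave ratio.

VSWR ≈ 9.61

Γ = (Z_L − Z_0)/(Z_L + Z_0) = (-5.1 + j201)/(144.9 + j201)
|Γ| = 201/248 = 0.811
VSWR = (1 + |Γ|)/(1 − |Γ|) = 1.81/0.189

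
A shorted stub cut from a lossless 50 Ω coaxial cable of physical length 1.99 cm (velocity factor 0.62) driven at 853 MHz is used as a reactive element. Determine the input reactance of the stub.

X_in ≈ 32.3 Ω (inductive)

λ = v/f = 0.62·c / 853 MHz = 0.218 m
βl = 2π·l/λ = 2π × 0.0913 = 32.9°
tan(βl) = 0.646
For a shorted stub, Z_in = jZ_0·tan(βl)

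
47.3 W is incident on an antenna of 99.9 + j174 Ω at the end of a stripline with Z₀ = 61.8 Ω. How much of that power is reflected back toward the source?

P_reflected ≈ 26.6 W

|Γ| = |(38.1 + j174)/(161.7 + j174)| = 0.75
|Γ|² = 0.562
P_refl = |Γ|²·P_inc = 26.6 W, P_del = (1 − |Γ|²)·P_inc = 20.7 W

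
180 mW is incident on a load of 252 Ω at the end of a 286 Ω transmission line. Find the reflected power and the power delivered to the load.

Γ = (252 − 286)/(252 + 286) = -0.0632
|Γ|² = 0.00399
P_refl = |Γ|²·P_inc = 0.719 mW, P_del = (1 − |Γ|²)·P_inc = 179 mW

P_reflected ≈ 0.719 mW; P_delivered ≈ 179 mW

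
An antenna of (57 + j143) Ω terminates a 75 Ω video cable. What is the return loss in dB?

RL ≈ 2.61 dB

Γ = (-18 + j143)/(132 + j143), |Γ| = 0.741
RL = −20·log₁₀|Γ| = −20·log₁₀(0.741)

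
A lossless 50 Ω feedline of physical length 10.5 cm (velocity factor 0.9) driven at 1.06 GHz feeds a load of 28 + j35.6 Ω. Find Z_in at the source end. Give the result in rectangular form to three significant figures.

Z_in ≈ 17.7 + j7.59 Ω

λ = v/f = 0.9·c / 1.06 GHz = 0.255 m
βl = 2π·l/λ = 2π × 0.412 = 148°
tan(βl) = tan(148°) = -0.615
Z_in = Z_0·(Z_L + jZ_0·tanβl)/(Z_0 + jZ_L·tanβl)
     = 50·(28 + j4.84)/(71.9 − j17.2)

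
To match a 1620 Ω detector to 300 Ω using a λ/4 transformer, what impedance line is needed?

Z_qwt = √(Z_0·R_L) = √(300 × 1620) = √486000

Z_qwt ≈ 697 Ω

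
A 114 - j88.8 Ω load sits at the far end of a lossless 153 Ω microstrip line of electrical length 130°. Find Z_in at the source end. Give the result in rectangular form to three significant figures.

tan(βl) = tan(130°) = -1.19
Z_in = Z_0·(Z_L + jZ_0·tanβl)/(Z_0 + jZ_L·tanβl)
     = 153·(114 − j271)/(47.2 − j136)

Z_in ≈ 312 + j20 Ω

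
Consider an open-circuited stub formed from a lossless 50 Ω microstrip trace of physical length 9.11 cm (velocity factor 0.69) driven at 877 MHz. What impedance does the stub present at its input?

Z_in ≈ +j57.4 Ω

λ = v/f = 0.69·c / 877 MHz = 0.236 m
βl = 2π·l/λ = 2π × 0.386 = 139°
tan(βl) = -0.871
For an open-circuited stub, Z_in = −jZ_0·cot(βl) = −jZ_0/tan(βl)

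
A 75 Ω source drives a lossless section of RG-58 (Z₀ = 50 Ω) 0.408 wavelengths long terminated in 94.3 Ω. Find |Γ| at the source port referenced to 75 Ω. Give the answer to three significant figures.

βl = 2π × 0.408 = 147°
tan(βl) = -0.652
Z_in = Z_0·(Z_L + jZ_0·tanβl)/(Z_0 + jZ_L·tanβl) = 53.5 + j33.2 Ω
Γ_s = (Z_in − Z_s)/(Z_in + Z_s) = (-21.5 + j33.2)/(128 + j33.2), |Γ_s| = 0.298

|Γ| ≈ 0.298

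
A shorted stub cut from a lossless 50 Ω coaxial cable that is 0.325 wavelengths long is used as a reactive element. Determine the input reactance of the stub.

X_in ≈ -98.1 Ω (capacitive)

βl = 2π × 0.325 = 117°
tan(βl) = -1.96
For a shorted stub, Z_in = jZ_0·tan(βl)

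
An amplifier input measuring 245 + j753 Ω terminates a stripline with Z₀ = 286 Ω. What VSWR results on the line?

VSWR ≈ 10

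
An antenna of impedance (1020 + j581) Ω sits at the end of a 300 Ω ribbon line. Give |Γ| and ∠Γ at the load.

Γ = (Z_L − Z_0)/(Z_L + Z_0) = (720 + j581)/(1320 + j581)
|Γ| = 925/1440 = 0.642

Γ ≈ 0.642 ∠ 15.1°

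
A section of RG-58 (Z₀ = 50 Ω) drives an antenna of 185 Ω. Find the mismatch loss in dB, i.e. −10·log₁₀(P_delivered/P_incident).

Γ = (185 − 50)/(185 + 50) = 0.574
|Γ|² = 0.33, so P_del/P_inc = 1 − |Γ|² = 0.67
ML = −10·log₁₀(1 − |Γ|²)

mismatch loss ≈ 1.74 dB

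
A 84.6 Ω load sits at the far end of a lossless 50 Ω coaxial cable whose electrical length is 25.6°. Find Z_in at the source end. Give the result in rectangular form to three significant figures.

Z_in ≈ 62.8 − j26.9 Ω

tan(βl) = tan(25.6°) = 0.479
Z_in = Z_0·(Z_L + jZ_0·tanβl)/(Z_0 + jZ_L·tanβl)
     = 50·(84.6 + j24)/(50 + j40.5)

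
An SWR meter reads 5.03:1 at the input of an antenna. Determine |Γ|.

|Γ| = (S − 1)/(S + 1) = (5.03 − 1)/(5.03 + 1) = 4.03/6.03

|Γ| ≈ 0.668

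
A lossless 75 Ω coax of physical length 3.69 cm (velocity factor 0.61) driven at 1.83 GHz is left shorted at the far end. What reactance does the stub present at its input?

λ = v/f = 0.61·c / 1.83 GHz = 0.1 m
βl = 2π·l/λ = 2π × 0.369 = 133°
tan(βl) = -1.08
For a shorted stub, Z_in = jZ_0·tan(βl)

X_in ≈ -80.9 Ω (capacitive)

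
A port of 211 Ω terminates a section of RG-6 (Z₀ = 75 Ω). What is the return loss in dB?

RL ≈ 6.46 dB

Γ = (211 − 75)/(211 + 75) = 0.476
RL = −20·log₁₀|Γ| = −20·log₁₀(0.476)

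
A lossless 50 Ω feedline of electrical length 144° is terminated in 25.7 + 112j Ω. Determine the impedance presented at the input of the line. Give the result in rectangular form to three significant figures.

Z_in ≈ 5.58 + j29.6 Ω

tan(βl) = tan(144°) = -0.727
Z_in = Z_0·(Z_L + jZ_0·tanβl)/(Z_0 + jZ_L·tanβl)
     = 50·(25.7 + j75.7)/(131 − j18.7)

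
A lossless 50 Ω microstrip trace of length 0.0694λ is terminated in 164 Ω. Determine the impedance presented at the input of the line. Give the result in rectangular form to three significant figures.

βl = 2π × 0.0694 = 25°
tan(βl) = tan(25°) = 0.466
Z_in = Z_0·(Z_L + jZ_0·tanβl)/(Z_0 + jZ_L·tanβl)
     = 50·(164 + j23.3)/(50 + j76.4)

Z_in ≈ 59.8 − j68.2 Ω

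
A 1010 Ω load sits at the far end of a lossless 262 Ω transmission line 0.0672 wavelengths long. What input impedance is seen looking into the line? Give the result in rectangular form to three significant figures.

βl = 2π × 0.0672 = 24.2°
tan(βl) = tan(24.2°) = 0.449
Z_in = Z_0·(Z_L + jZ_0·tanβl)/(Z_0 + jZ_L·tanβl)
     = 262·(1010 + j118)/(262 + j454)

Z_in ≈ 304 − j408 Ω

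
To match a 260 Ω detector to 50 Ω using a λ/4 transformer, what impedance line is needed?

Z_qwt = √(Z_0·R_L) = √(50 × 260) = √13000

Z_qwt ≈ 114 Ω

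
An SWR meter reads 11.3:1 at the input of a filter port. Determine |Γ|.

|Γ| ≈ 0.837

|Γ| = (S − 1)/(S + 1) = (11.3 − 1)/(11.3 + 1) = 10.3/12.3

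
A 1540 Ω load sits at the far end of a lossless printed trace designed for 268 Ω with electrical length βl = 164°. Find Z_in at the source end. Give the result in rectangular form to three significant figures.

Z_in ≈ 449 + j662 Ω

tan(βl) = tan(164°) = -0.287
Z_in = Z_0·(Z_L + jZ_0·tanβl)/(Z_0 + jZ_L·tanβl)
     = 268·(1540 − j76.8)/(268 − j442)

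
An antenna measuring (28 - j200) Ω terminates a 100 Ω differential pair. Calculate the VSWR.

VSWR ≈ 18.1

Γ = (Z_L − Z_0)/(Z_L + Z_0) = (-72 − j200)/(128 − j200)
|Γ| = 213/237 = 0.895
VSWR = (1 + |Γ|)/(1 − |Γ|) = 1.9/0.105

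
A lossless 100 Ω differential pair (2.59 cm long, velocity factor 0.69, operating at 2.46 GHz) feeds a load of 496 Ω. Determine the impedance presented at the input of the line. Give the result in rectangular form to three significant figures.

Z_in ≈ 22.9 + j36.2 Ω

λ = v/f = 0.69·c / 2.46 GHz = 0.0841 m
βl = 2π·l/λ = 2π × 0.308 = 111°
tan(βl) = tan(111°) = -2.63
Z_in = Z_0·(Z_L + jZ_0·tanβl)/(Z_0 + jZ_L·tanβl)
     = 100·(496 − j263)/(100 − j1310)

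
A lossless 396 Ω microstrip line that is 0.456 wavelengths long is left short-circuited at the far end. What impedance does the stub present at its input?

βl = 2π × 0.456 = 164°
tan(βl) = -0.284
For a short-circuited stub, Z_in = jZ_0·tan(βl)

Z_in ≈ −j112 Ω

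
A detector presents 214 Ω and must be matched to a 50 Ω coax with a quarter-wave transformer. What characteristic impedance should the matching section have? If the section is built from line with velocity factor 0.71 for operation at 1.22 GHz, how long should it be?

Z_qwt = √(Z_0·R_L) = √(50 × 214) = √10700
λ = 0.71·c/f = 0.175 m, so l = λ/4 = 0.0436 m

Z_qwt ≈ 103 Ω; length ≈ 4.36 cm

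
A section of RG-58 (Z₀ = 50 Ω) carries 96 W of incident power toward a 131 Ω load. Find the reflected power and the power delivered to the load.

P_reflected ≈ 19.2 W; P_delivered ≈ 76.8 W

Γ = (131 − 50)/(131 + 50) = 0.448
|Γ|² = 0.2
P_refl = |Γ|²·P_inc = 19.2 W, P_del = (1 − |Γ|²)·P_inc = 76.8 W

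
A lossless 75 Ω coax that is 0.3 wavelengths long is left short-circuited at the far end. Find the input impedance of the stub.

Z_in ≈ −j231 Ω

βl = 2π × 0.3 = 108°
tan(βl) = -3.08
For a short-circuited stub, Z_in = jZ_0·tan(βl)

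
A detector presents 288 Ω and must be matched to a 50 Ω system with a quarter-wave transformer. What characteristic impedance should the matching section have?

Z_qwt = √(Z_0·R_L) = √(50 × 288) = √14400

Z_qwt ≈ 120 Ω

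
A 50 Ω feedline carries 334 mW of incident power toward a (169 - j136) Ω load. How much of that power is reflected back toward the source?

|Γ| = |(119 − j136)/(219 − j136)| = 0.701
|Γ|² = 0.491
P_refl = |Γ|²·P_inc = 164 mW, P_del = (1 − |Γ|²)·P_inc = 170 mW

P_reflected ≈ 164 mW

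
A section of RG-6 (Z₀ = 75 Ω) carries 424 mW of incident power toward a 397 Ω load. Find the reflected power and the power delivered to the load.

Γ = (397 − 75)/(397 + 75) = 0.682
|Γ|² = 0.465
P_refl = |Γ|²·P_inc = 197 mW, P_del = (1 − |Γ|²)·P_inc = 227 mW

P_reflected ≈ 197 mW; P_delivered ≈ 227 mW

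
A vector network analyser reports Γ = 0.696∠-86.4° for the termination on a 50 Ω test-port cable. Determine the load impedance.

Z_L ≈ 18.5 − j49.7 Ω

Z_L = Z_0·(1 + Γ)/(1 − Γ) = 50·(1.04 − j0.695)/(0.956 + j0.695)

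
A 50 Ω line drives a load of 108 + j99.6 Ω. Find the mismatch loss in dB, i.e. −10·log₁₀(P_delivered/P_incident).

mismatch loss ≈ 2.08 dB

Γ = (58 + j99.6)/(158 + j99.6), |Γ| = 0.617
|Γ|² = 0.381, so P_del/P_inc = 1 − |Γ|² = 0.619
ML = −10·log₁₀(1 − |Γ|²)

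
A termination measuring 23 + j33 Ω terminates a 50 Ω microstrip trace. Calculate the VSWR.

VSWR ≈ 3.28

Γ = (Z_L − Z_0)/(Z_L + Z_0) = (-27 + j33)/(73 + j33)
|Γ| = 42.6/80.1 = 0.532
VSWR = (1 + |Γ|)/(1 − |Γ|) = 1.53/0.468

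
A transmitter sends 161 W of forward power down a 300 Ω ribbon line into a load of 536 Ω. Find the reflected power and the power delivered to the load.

Γ = (536 − 300)/(536 + 300) = 0.282
|Γ|² = 0.0797
P_refl = |Γ|²·P_inc = 12.8 W, P_del = (1 − |Γ|²)·P_inc = 148 W

P_reflected ≈ 12.8 W; P_delivered ≈ 148 W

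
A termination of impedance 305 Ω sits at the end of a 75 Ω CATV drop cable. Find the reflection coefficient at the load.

Γ = (Z_L − Z_0)/(Z_L + Z_0) = (305 − 75)/(305 + 75) = 230/380

Γ = 0.605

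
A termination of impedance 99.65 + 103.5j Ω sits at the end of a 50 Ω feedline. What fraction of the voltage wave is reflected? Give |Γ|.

|Γ| ≈ 0.631

Γ = (Z_L − Z_0)/(Z_L + Z_0) = (49.65 + j103.5)/(149.7 + j103.5)
|Γ| = 115/182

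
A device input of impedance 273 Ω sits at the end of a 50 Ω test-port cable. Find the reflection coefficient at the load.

Γ = 0.69

Γ = (Z_L − Z_0)/(Z_L + Z_0) = (273 − 50)/(273 + 50) = 223/323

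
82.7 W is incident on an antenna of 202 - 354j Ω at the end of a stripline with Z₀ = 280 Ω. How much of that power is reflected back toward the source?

P_reflected ≈ 30.4 W

|Γ| = |(-78 − j354)/(482 − j354)| = 0.606
|Γ|² = 0.367
P_refl = |Γ|²·P_inc = 30.4 W, P_del = (1 − |Γ|²)·P_inc = 52.3 W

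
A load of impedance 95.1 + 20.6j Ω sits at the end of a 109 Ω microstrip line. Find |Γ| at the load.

|Γ| ≈ 0.121

Γ = (Z_L − Z_0)/(Z_L + Z_0) = (-13.9 + j20.6)/(204.1 + j20.6)
|Γ| = 24.9/205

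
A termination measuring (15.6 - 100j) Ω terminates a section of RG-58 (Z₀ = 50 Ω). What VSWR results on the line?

VSWR ≈ 16.3

Γ = (Z_L − Z_0)/(Z_L + Z_0) = (-34.4 − j100)/(65.6 − j100)
|Γ| = 106/120 = 0.884
VSWR = (1 + |Γ|)/(1 − |Γ|) = 1.88/0.116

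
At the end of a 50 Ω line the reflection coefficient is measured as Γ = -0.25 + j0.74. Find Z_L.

Z_L ≈ 9.24 + j35.1 Ω

Z_L = Z_0·(1 + Γ)/(1 − Γ) = 50·(0.75 + j0.74)/(1.25 − j0.74)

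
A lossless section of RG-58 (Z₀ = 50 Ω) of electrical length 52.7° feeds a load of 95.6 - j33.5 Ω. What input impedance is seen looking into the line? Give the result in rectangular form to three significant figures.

tan(βl) = tan(52.7°) = 1.31
Z_in = Z_0·(Z_L + jZ_0·tanβl)/(Z_0 + jZ_L·tanβl)
     = 50·(95.6 + j32.1)/(94 + j125)

Z_in ≈ 26.5 − j18.3 Ω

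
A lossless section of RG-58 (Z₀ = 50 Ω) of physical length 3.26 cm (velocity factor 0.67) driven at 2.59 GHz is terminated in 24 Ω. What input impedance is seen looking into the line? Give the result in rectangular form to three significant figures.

λ = v/f = 0.67·c / 2.59 GHz = 0.0776 m
βl = 2π·l/λ = 2π × 0.42 = 151°
tan(βl) = tan(151°) = -0.549
Z_in = Z_0·(Z_L + jZ_0·tanβl)/(Z_0 + jZ_L·tanβl)
     = 50·(24 − j27.5)/(50 − j13.2)

Z_in ≈ 29.2 − j19.8 Ω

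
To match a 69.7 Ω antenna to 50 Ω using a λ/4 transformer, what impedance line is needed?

Z_qwt ≈ 59 Ω

Z_qwt = √(Z_0·R_L) = √(50 × 69.7) = √3485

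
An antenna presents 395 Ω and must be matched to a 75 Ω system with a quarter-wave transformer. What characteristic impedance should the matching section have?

Z_qwt ≈ 172 Ω

Z_qwt = √(Z_0·R_L) = √(75 × 395) = √29620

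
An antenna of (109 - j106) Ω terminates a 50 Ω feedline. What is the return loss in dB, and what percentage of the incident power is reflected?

RL ≈ 3.95 dB; 40.3% of incident power reflected

Γ = (59 − j106)/(159 − j106), |Γ| = 0.635
RL = −20·log₁₀(0.635) = 3.95 dB
P_refl/P_inc = |Γ|² = 0.403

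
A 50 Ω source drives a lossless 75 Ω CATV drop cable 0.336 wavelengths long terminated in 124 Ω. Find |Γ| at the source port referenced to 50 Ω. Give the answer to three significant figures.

βl = 2π × 0.336 = 121°
tan(βl) = -1.67
Z_in = Z_0·(Z_L + jZ_0·tanβl)/(Z_0 + jZ_L·tanβl) = 54.5 + j25.2 Ω
Γ_s = (Z_in − Z_s)/(Z_in + Z_s) = (4.51 + j25.2)/(105 + j25.2), |Γ_s| = 0.238

|Γ| ≈ 0.238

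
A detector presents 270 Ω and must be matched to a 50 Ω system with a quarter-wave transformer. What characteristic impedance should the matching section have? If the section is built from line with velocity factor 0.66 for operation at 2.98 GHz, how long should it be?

Z_qwt ≈ 116 Ω; length ≈ 1.66 cm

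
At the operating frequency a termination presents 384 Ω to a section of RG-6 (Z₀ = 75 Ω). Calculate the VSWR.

Γ = (384 − 75)/(384 + 75) = 0.673
VSWR = (1 + 0.673)/(1 − 0.673)

VSWR ≈ 5.12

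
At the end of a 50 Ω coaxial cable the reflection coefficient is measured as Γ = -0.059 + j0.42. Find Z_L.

Z_L = Z_0·(1 + Γ)/(1 − Γ) = 50·(0.941 + j0.42)/(1.06 − j0.42)

Z_L ≈ 31.6 + j32.4 Ω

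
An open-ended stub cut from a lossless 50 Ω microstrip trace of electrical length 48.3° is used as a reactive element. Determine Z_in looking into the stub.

tan(βl) = 1.12
For an open-ended stub, Z_in = −jZ_0·cot(βl) = −jZ_0/tan(βl)

Z_in ≈ −j44.5 Ω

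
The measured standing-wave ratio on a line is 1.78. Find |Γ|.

|Γ| = (S − 1)/(S + 1) = (1.78 − 1)/(1.78 + 1) = 0.78/2.78

|Γ| ≈ 0.281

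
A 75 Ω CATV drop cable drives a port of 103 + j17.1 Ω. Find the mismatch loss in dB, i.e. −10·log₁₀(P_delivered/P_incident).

Γ = (28 + j17.1)/(178 + j17.1), |Γ| = 0.183
|Γ|² = 0.0337, so P_del/P_inc = 1 − |Γ|² = 0.966
ML = −10·log₁₀(1 − |Γ|²)

mismatch loss ≈ 0.149 dB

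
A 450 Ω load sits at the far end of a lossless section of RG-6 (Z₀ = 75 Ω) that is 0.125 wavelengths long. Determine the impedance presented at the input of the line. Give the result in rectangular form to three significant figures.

βl = 2π × 0.125 = 45°
tan(βl) = tan(45°) = 1
Z_in = Z_0·(Z_L + jZ_0·tanβl)/(Z_0 + jZ_L·tanβl)
     = 75·(450 + j75)/(75 + j450)

Z_in ≈ 24.3 − j70.9 Ω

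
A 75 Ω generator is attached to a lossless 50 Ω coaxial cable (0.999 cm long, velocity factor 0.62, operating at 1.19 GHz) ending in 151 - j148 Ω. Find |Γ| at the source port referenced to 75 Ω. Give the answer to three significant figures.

λ = v/f = 0.62·c / 1.19 GHz = 0.156 m
βl = 2π·l/λ = 2π × 0.0639 = 23°
tan(βl) = 0.425
Z_in = Z_0·(Z_L + jZ_0·tanβl)/(Z_0 + jZ_L·tanβl) = 26.4 − j71.2 Ω
Γ_s = (Z_in − Z_s)/(Z_in + Z_s) = (-48.6 − j71.2)/(101 − j71.2), |Γ_s| = 0.695

|Γ| ≈ 0.695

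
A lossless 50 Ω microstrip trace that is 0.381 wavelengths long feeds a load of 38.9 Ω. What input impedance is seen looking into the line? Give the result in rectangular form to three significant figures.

βl = 2π × 0.381 = 137°
tan(βl) = tan(137°) = -0.927
Z_in = Z_0·(Z_L + jZ_0·tanβl)/(Z_0 + jZ_L·tanβl)
     = 50·(38.9 − j46.4)/(50 − j36.1)

Z_in ≈ 47.6 − j12 Ω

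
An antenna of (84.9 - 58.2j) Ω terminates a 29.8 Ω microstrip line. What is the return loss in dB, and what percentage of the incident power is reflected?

RL ≈ 4.11 dB; 38.8% of incident power reflected

Γ = (55.1 − j58.2)/(114.7 − j58.2), |Γ| = 0.623
RL = −20·log₁₀(0.623) = 4.11 dB
P_refl/P_inc = |Γ|² = 0.388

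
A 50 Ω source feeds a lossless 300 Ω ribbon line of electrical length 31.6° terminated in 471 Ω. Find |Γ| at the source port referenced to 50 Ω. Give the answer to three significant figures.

tan(βl) = 0.615
Z_in = Z_0·(Z_L + jZ_0·tanβl)/(Z_0 + jZ_L·tanβl) = 336 − j140 Ω
Γ_s = (Z_in − Z_s)/(Z_in + Z_s) = (286 − j140)/(386 − j140), |Γ_s| = 0.775

|Γ| ≈ 0.775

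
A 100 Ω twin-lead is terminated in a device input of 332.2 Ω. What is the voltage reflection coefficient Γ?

Γ = 0.537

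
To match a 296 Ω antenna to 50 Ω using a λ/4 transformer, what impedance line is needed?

Z_qwt ≈ 122 Ω

Z_qwt = √(Z_0·R_L) = √(50 × 296) = √14800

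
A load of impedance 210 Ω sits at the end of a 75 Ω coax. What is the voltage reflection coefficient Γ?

Γ = 0.474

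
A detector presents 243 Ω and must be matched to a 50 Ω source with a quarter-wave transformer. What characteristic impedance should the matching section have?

Z_qwt ≈ 110 Ω

Z_qwt = √(Z_0·R_L) = √(50 × 243) = √12150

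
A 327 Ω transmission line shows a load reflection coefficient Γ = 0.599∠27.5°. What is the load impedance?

Z_L ≈ 708 + j611 Ω

Z_L = Z_0·(1 + Γ)/(1 − Γ) = 327·(1.53 + j0.277)/(0.469 − j0.277)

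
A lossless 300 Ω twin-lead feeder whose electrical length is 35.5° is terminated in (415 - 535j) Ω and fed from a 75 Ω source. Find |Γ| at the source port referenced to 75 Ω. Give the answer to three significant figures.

|Γ| ≈ 0.731

tan(βl) = 0.713
Z_in = Z_0·(Z_L + jZ_0·tanβl)/(Z_0 + jZ_L·tanβl) = 102 − j186 Ω
Γ_s = (Z_in − Z_s)/(Z_in + Z_s) = (27 − j186)/(177 − j186), |Γ_s| = 0.731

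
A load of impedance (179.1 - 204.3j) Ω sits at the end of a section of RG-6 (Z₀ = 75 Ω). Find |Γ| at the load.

|Γ| ≈ 0.703

Γ = (Z_L − Z_0)/(Z_L + Z_0) = (104.1 − j204.3)/(254.1 − j204.3)
|Γ| = 229/326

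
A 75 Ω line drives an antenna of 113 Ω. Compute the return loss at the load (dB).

RL ≈ 13.9 dB

Γ = (113 − 75)/(113 + 75) = 0.202
RL = −20·log₁₀|Γ| = −20·log₁₀(0.202)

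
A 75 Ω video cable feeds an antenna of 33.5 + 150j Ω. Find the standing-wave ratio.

Γ = (Z_L − Z_0)/(Z_L + Z_0) = (-41.5 + j150)/(108.5 + j150)
|Γ| = 156/185 = 0.841
VSWR = (1 + |Γ|)/(1 − |Γ|) = 1.84/0.159

VSWR ≈ 11.6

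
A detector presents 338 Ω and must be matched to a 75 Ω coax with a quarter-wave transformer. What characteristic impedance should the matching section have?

Z_qwt ≈ 159 Ω

Z_qwt = √(Z_0·R_L) = √(75 × 338) = √25350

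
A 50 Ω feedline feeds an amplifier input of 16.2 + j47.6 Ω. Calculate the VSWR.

Γ = (Z_L − Z_0)/(Z_L + Z_0) = (-33.8 + j47.6)/(66.2 + j47.6)
|Γ| = 58.4/81.5 = 0.716
VSWR = (1 + |Γ|)/(1 − |Γ|) = 1.72/0.284

VSWR ≈ 6.04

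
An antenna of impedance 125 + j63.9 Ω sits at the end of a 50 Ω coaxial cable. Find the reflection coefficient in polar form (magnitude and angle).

Γ = (Z_L − Z_0)/(Z_L + Z_0) = (75 + j63.9)/(175 + j63.9)
|Γ| = 98.5/186 = 0.529

Γ ≈ 0.529 ∠ 20.4°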